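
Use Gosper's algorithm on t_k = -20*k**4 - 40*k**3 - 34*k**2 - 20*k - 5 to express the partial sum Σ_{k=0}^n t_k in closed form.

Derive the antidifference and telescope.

S(n) = -4*n**5 - 20*n**4 - 38*n**3 - 37*n**2 - 20*n - 5

t_(k+1)/t_k = (20*k**4 + 120*k**3 + 274*k**2 + 288*k + 119)/(20*k**4 + 40*k**3 + 34*k**2 + 20*k + 5).
So A=1 and B=1, with C=k**4 + 2*k**3 + 17*k**2/10 + k + 1/4.
Need (1)·f(k+1) − (1)·f(k) = k**4 + 2*k**3 + 17*k**2/10 + k + 1/4.
d = 5 from the (0,0,4) case.
Solving with deg f ≤ 5: f(k) = k**2*(4*k**3 - 2*k + 3)/20.
Then R = B(k−1)f/C = k**2*(4*k**3 - 2*k + 3)/(20*k**4 + 40*k**3 + 34*k**2 + 20*k + 5), so s_k = R(k)·t_k = k**2*(-4*k**3 + 2*k - 3).
s_(k+1) − s_k = -20*k**4 - 40*k**3 - 34*k**2 - 20*k - 5 = t_k.
s_(n+1) = -4*n**5 - 20*n**4 - 38*n**3 - 37*n**2 - 20*n - 5 and s_(0) = 0, so S(n) = -4*n**5 - 20*n**4 - 38*n**3 - 37*n**2 - 20*n - 5.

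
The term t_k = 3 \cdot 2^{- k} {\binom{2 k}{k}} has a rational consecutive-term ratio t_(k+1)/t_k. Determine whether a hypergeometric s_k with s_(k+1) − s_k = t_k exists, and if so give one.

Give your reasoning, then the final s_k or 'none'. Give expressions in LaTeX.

Step 1: r(k) = (2*k + 1)/(k + 1).
Factor: A=2*k + 1; B=k + 1; C=1.
Key eq: (2*k + 1)·f(k+1) = (k)·f(k) + (1).
Degrees (1,1,0) ⇒ d ≤ -1.
Negative degree bound (-1): no f exists, t_k not Gosper-summable.

none (Gosper's algorithm certifies no s_k)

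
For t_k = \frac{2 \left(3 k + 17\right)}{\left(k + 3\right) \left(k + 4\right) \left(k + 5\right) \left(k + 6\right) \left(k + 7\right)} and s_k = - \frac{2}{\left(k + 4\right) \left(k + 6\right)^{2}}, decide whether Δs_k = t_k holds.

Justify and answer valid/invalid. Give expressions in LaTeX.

s_(k+1) = -2/((k + 5)*(k + 7)**2)
s_(k+1) − s_k = -2/((k + 5)*(k + 7)**2) + 2/((k + 4)*(k + 6)**2)
(s_(k+1) − s_k) − t_k = 6*(-4*k**2 - 47*k - 137)/(k**7 + 38*k**6 + 612*k**5 + 5410*k**4 + 28319*k**3 + 87672*k**2 + 148428*k + 105840)

Invalid: residual \frac{6 \left(- 4 k^{2} - 47 k - 137\right)}{k^{7} + 38 k^{6} + 612 k^{5} + 5410 k^{4} + 28319 k^{3} + 87672 k^{2} + 148428 k + 105840} ≠ 0.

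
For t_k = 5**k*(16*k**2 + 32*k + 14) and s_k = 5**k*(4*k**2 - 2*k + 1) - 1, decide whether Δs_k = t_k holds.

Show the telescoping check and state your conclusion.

s_(k+1) = 5**(k + 1)*(-2*k + 4*(k + 1)**2 - 1) - 1
s_(k+1) − s_k = 5**k*(16*k**2 + 32*k + 14)
(s_(k+1) − s_k) − t_k = 0

valid (s_(k+1) − s_k reduces to t_k)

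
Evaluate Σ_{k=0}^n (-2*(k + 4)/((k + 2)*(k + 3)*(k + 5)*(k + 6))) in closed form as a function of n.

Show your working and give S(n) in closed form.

S(n) = (-n**2 - 9*n - 8)/(10*(n**2 + 9*n + 18))

Step 1: r(k) = (k + 2)*(k + 5)**2/((k + 4)**2*(k + 7)).
Normal form (A,B,C) = (k + 2, k + 7, k**2 + 8*k + 16).
f must satisfy (k + 2)·f(k+1) − (k + 6)·f(k) = k**2 + 8*k + 16.
d = 4 from the (1,1,2) case.
Solving with deg f ≤ 4: f(k) = k*(k + 3)*(k + 4)*(k + 7)/20.
So s_k = (B(k−1)f/C)·t_k = (k*(k + 3)*(k + 6)*(k + 7)/(20*(k + 4)))·t_k = k*(-k - 7)/(10*(k**2 + 7*k + 10)).
Δs = 2*(-k - 4)/(k**4 + 16*k**3 + 91*k**2 + 216*k + 180), as required.
Σ_(k=0)^n t_k = s_(n+1) − s_(0) = ((-n**2 - 9*n - 8)/(10*(n**2 + 9*n + 18))) − (0), i.e. (-n**2 - 9*n - 8)/(10*(n**2 + 9*n + 18)).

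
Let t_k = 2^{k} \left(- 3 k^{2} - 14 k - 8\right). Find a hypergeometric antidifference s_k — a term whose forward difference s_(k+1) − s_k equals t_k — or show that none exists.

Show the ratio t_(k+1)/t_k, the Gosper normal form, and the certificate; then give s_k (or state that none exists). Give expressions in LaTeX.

s_k = 2^{k} \left(- 3 k^{2} - 2 k + 2\right)

r(k) = 2*(3*k**2 + 20*k + 25)/(3*k**2 + 14*k + 8) after simplifying.
Normal form (A,B,C) = (2, 1, k**2 + 14*k/3 + 8/3).
Key eq: (2)·f(k+1) = (1)·f(k) + (k**2 + 14*k/3 + 8/3).
d = 2 from the (0,0,2) case.
A polynomial solution: f(k) = (3*k**2 + 2*k - 2)/3.
Get s_k = R·t_k = 2**k*(-3*k**2 - 2*k + 2) with R(k) = B(k−1)f(k)/C(k) = (3*k**2 + 2*k - 2)/((k + 4)*(3*k + 2)).
Verify: 2**k*(-3*k**2 - 14*k - 8) matches t_k.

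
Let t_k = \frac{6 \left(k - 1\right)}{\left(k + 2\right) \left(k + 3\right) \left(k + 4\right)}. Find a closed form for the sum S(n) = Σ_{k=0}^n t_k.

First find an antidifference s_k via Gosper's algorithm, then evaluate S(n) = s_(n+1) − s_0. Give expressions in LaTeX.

Step 1: r(k) = k*(k + 2)/((k - 1)*(k + 5)).
Normal form (A,B,C) = (k + 2, k + 5, k - 1).
Set up (k + 2)·f(k+1) − (k + 4)·f(k) − (k - 1) = 0.
From deg A=1, deg B=1, deg C=1: d=2.
Coefficient equations give f(k) = k*(k - 7)/12.
Certificate R = B(k−1)f/C = k*(k - 7)*(k + 4)/(12*(k - 1)) gives s_k = k*(k - 7)/(2*(k + 2)*(k + 3)).
Δs = 6*(k - 1)/(k**3 + 9*k**2 + 26*k + 24), as required.
Telescope: S(n) = s_(n+1) − s_(0) = (n**2 - 5*n - 6)/(2*(n**2 + 7*n + 12)) − (0) = (n**2 - 5*n - 6)/(2*(n**2 + 7*n + 12)).

S(n) = \frac{n^{2} - 5 n - 6}{2 \left(n^{2} + 7 n + 12\right)}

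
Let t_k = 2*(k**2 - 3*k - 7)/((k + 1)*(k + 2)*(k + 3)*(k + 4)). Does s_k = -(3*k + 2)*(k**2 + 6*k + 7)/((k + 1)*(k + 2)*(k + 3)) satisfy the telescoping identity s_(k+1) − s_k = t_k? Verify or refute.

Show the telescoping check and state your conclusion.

s_(k+1) = -(3*k + 5)*(6*k + (k + 1)**2 + 13)/((k + 2)*(k + 3)*(k + 4))
s_(k+1) − s_k = 2*(k**2 - 3*k - 7)/(k**4 + 10*k**3 + 35*k**2 + 50*k + 24)
(s_(k+1) − s_k) − t_k = 0

Valid — Δs_k = t_k.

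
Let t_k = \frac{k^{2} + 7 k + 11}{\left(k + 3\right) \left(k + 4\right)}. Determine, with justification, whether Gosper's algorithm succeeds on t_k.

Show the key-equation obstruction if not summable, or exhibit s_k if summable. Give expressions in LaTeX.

Compute t_(k+1)/t_k: get (k + 3)*(7*k + (k + 1)**2 + 18)/((k + 5)*(k**2 + 7*k + 11)).
Take A(k)=k + 3, B(k)=k + 5, C(k)=k**2 + 7*k + 11.
Key eq: (k + 3)·f(k+1) = (k + 4)·f(k) + (k**2 + 7*k + 11).
deg f ≤ 2 (via 1,1,2).
Solving with deg f ≤ 2: f(k) = k*(3*k + 8)/3.
Get s_k = R·t_k = k*(3*k + 8)/(3*(k + 3)) with R(k) = B(k−1)f(k)/C(k) = k*(k + 4)*(3*k + 8)/(3*(k**2 + 7*k + 11)).
s_(k+1) − s_k = (k**2 + 7*k + 11)/(k**2 + 7*k + 12) = t_k.

Yes. s_k = \frac{k \left(3 k + 8\right)}{3 \left(k + 3\right)}.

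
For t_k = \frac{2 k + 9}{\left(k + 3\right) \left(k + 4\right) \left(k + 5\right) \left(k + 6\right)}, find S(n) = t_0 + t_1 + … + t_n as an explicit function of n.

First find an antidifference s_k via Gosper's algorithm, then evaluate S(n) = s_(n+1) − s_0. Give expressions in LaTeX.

The ratio is (k + 3)*(2*k + 11)/((k + 7)*(2*k + 9)).
A = k + 3, B = k + 7, C = k + 9/2.
Solve (k + 3)·f(k+1) − (k + 6)·f(k) = k + 9/2.
d = 3 from the (1,1,1) case.
Coefficient equations give f(k) = k*(k + 4)*(k + 8)/30.
Then R = B(k−1)f/C = k*(k + 4)*(k + 6)*(k + 8)/(15*(2*k + 9)), so s_k = R(k)·t_k = k*(k + 8)/(15*(k**2 + 8*k + 15)).
Check: Δs_k = (2*k + 9)/(k**4 + 18*k**3 + 119*k**2 + 342*k + 360). ✓
Evaluate: s_(n+1) = (n**2 + 10*n + 9)/(15*(n**2 + 10*n + 24)); subtract s_(0) = 0 ⇒ S(n) = (n**2 + 10*n + 9)/(15*(n**2 + 10*n + 24)).

S(n) = \frac{n^{2} + 10 n + 9}{15 \left(n^{2} + 10 n + 24\right)}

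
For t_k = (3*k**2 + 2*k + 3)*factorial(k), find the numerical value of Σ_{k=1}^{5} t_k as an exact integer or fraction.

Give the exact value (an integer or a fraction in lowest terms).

Σ = 12238

Step 1: r(k) = (k + 1)*(2*k + 3*(k + 1)**2 + 5)/(3*k**2 + 2*k + 3).
Normal form (A,B,C) = (k + 1, 1, k**2 + 2*k/3 + 1).
Key eq: (k + 1)·f(k+1) = (1)·f(k) + (k**2 + 2*k/3 + 1).
Bound: deg f ≤ 1.
Solve for f: f(k) = (3*k - 1)/3 (degree 1 ≤ 1).
Certificate R = B(k−1)f/C = (3*k - 1)/(3*k**2 + 2*k + 3) gives s_k = (3*k - 1)*factorial(k).
s_(k+1) − s_k = (3*k**2 + 2*k + 3)*factorial(k) = t_k.
Evaluate s at k=6 and k=1: 12240 and 2; difference 12238.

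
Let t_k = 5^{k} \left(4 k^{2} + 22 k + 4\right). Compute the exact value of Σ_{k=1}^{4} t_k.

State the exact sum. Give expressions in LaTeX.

Σ = 112500

t_(k+1)/t_k = 5*(2*k**2 + 15*k + 15)/(2*k**2 + 11*k + 2).
A = 5, B = 1, C = k**2 + 11*k/2 + 1.
Solve (5)·f(k+1) − (1)·f(k) = k**2 + 11*k/2 + 1.
Degrees (0,0,2) ⇒ d ≤ 2.
Coefficient equations give f(k) = (k - 1)*(k + 4)/4.
Get s_k = R·t_k = 5**k*(k**2 + 3*k - 4) with R(k) = B(k−1)f(k)/C(k) = (k - 1)*(k + 4)/(2*(2*k**2 + 11*k + 2)).
Verify: 5**k*(4*k**2 + 22*k + 4) matches t_k.
Telescoping: Σ = s_(5) − s_(1) = 112500 − (0) = 112500.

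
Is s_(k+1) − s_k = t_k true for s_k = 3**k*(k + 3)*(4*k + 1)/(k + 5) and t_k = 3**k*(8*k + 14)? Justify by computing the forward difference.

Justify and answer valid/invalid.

s_(k+1) = 3**(k + 1)*(k + 4)*(4*k + 5)/(k + 6)
s_(k+1) − s_k = 3**k*(8*k**3 + 86*k**2 + 294*k + 282)/(k**2 + 11*k + 30)
(s_(k+1) − s_k) − t_k = 3**k*(-16*k**2 - 100*k - 138)/(k**2 + 11*k + 30)

Invalid: residual 3**k*(-16*k**2 - 100*k - 138)/(k**2 + 11*k + 30) ≠ 0.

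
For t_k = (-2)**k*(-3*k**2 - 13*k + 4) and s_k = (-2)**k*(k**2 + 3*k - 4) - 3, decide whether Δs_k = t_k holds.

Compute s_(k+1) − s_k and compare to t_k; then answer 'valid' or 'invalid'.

s_(k+1) = (-2)**(k + 1)*(3*k + (k + 1)**2 - 1) - 3
s_(k+1) − s_k = (-2)**k*(-3*k**2 - 13*k + 4)
(s_(k+1) − s_k) − t_k = 0

valid; difference matches t_k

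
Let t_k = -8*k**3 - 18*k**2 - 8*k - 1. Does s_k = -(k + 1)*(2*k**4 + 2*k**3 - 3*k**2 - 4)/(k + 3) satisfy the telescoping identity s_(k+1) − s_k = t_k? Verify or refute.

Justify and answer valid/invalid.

s_(k+1) = (-2*k**5 - 14*k**4 - 35*k**3 - 38*k**2 - 13*k + 6)/(k + 4)
s_(k+1) − s_k = (-8*k**5 - 62*k**4 - 150*k**3 - 143*k**2 - 53*k + 2)/(k**2 + 7*k + 12)
(s_(k+1) − s_k) − t_k = 2*(6*k**4 + 40*k**3 + 65*k**2 + 25*k + 7)/(k**2 + 7*k + 12)

Invalid: residual 2*(6*k**4 + 40*k**3 + 65*k**2 + 25*k + 7)/(k**2 + 7*k + 12) ≠ 0.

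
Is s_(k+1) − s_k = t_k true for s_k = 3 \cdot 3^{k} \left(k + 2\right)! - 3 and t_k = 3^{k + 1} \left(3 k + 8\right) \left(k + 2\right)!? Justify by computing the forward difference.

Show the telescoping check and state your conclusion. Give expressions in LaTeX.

valid (s_(k+1) − s_k reduces to t_k)

s_(k+1) = 3*3**(k + 1)*factorial(k + 3) - 3
s_(k+1) − s_k = 3**(k + 1)*(3*k + 8)*factorial(k + 2)
(s_(k+1) − s_k) − t_k = 0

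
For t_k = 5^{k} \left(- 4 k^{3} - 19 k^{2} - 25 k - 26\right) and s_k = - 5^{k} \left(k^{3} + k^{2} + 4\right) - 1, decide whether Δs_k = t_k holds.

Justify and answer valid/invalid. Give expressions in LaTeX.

s_(k+1) = -5*5**k*((k + 1)**3 + (k + 1)**2 + 4) - 1
s_(k+1) − s_k = 5**k*(-4*k**3 - 19*k**2 - 25*k - 26)
(s_(k+1) − s_k) − t_k = 0

valid (s_(k+1) − s_k reduces to t_k)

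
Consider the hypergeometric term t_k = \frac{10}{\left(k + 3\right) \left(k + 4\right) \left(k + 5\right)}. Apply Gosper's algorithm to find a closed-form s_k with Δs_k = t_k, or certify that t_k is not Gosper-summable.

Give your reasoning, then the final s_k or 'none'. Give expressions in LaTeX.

Step 1: r(k) = (k + 3)/(k + 6).
A = k + 3, B = k + 6, C = 1.
Need (k + 3)·f(k+1) − (k + 5)·f(k) = 1.
From deg A=1, deg B=1, deg C=0: d=2.
Solving with deg f ≤ 2: f(k) = k*(k + 7)/24.
R(k) = B(k−1)·f(k)/C(k) = k*(k + 5)*(k + 7)/24; s_k = R·t_k = 5*k*(k + 7)/(12*(k + 3)*(k + 4)).
Verify: 10/(k**3 + 12*k**2 + 47*k + 60) matches t_k.

s_k = \frac{5 k \left(k + 7\right)}{12 \left(k + 3\right) \left(k + 4\right)}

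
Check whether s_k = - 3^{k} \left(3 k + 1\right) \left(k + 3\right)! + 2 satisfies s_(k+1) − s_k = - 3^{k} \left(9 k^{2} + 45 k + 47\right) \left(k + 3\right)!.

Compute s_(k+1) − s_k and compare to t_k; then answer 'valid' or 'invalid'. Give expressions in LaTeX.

s_(k+1) = -3**(k + 1)*(3*k + 4)*factorial(k + 4) + 2
s_(k+1) − s_k = -3**k*(9*k**2 + 45*k + 47)*factorial(k + 3)
(s_(k+1) − s_k) − t_k = 0

Valid: the claim telescopes to t_k.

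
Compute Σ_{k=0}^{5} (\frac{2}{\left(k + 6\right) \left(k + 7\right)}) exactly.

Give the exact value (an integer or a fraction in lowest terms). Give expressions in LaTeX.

Σ = 1/6

r(k) = (k + 6)/(k + 8) after simplifying.
Normal form (A,B,C) = (k + 6, k + 8, 1).
Set up (k + 6)·f(k+1) − (k + 7)·f(k) − (1) = 0.
From deg A=1, deg B=1, deg C=0: d=1.
Coefficient equations give f(k) = k/6.
So s_k = (B(k−1)f/C)·t_k = (k*(k + 7)/6)·t_k = k/(3*(k + 6)).
Verify: 2/(k**2 + 13*k + 42) matches t_k.
Evaluate s at k=6 and k=0: 1/6 and 0; difference 1/6.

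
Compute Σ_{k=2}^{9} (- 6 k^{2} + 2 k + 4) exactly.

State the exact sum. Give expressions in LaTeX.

t_(k+1)/t_k = k*(3*k + 5)/(3*k**2 - k - 2).
Take A(k)=1, B(k)=1, C(k)=k**2 - k/3 - 2/3.
Need (1)·f(k+1) − (1)·f(k) = k**2 - k/3 - 2/3.
deg f ≤ 3 (via 0,0,2).
Solving with deg f ≤ 3: f(k) = k*(k**2 - 2*k - 1)/3.
R(k) = B(k−1)·f(k)/C(k) = k*(k**2 - 2*k - 1)/((k - 1)*(3*k + 2)); s_k = R·t_k = 2*k*(-k**2 + 2*k + 1).
s_(k+1) − s_k = -6*k**2 + 2*k + 4 = t_k.
Evaluate s at k=10 and k=2: -1580 and 4; difference -1584.

Σ = -1584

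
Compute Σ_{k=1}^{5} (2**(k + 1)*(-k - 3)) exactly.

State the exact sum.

The ratio is 2*(k + 4)/(k + 3).
Gosper form: A/B · C(k+1)/C(k) with A=2, B=1, C=k + 3.
f must satisfy (2)·f(k+1) − (1)·f(k) = k + 3.
From deg A=0, deg B=0, deg C=1: d=1.
Coefficient equations give f(k) = k + 1.
Then R = B(k−1)f/C = (k + 1)/(k + 3), so s_k = R(k)·t_k = 2**(k + 1)*(-k - 1).
Check: Δs_k = 2**(k + 1)*(-k - 3). ✓
Σ_(k=1)^(5) t_k = s_(6) − s_(1) = -896 − (-8) = -888.

Σ = -888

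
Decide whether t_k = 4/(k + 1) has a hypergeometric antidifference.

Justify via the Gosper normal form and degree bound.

Ratio r(k) = (k + 1)/(k + 2).
Normal form (A,B,C) = (k + 1, k + 2, 1).
Solve (k + 1)·f(k+1) − (k + 1)·f(k) = 1.
From deg A=1, deg B=1, deg C=0: d=0.
Generic f = c0 gives residual -1; -1 = 0 cannot hold, so t_k is not Gosper-summable.

No — key equation has no polynomial f.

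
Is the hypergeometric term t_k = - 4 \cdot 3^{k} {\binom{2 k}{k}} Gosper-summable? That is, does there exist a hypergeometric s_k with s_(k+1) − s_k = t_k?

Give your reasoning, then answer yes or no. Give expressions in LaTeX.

No; the degree bound rules out any f.

Step 1: r(k) = 6*(2*k + 1)/(k + 1).
So A=12*k + 6 and B=k + 1, with C=1.
Key eq: (12*k + 6)·f(k+1) = (k)·f(k) + (1).
deg f ≤ -1 (via 1,1,0).
deg f ≤ -1 is impossible — no certificate.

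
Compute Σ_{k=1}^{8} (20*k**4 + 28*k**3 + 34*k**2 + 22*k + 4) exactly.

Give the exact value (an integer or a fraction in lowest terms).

Compute t_(k+1)/t_k: get (10*k**4 + 54*k**3 + 119*k**2 + 127*k + 54)/(10*k**4 + 14*k**3 + 17*k**2 + 11*k + 2).
Gosper form: A/B · C(k+1)/C(k) with A=1, B=1, C=k**4 + 7*k**3/5 + 17*k**2/10 + 11*k/10 + 1/5.
Set up (1)·f(k+1) − (1)·f(k) − (k**4 + 7*k**3/5 + 17*k**2/10 + 11*k/10 + 1/5) = 0.
From deg A=0, deg B=0, deg C=4: d=5.
Solving with deg f ≤ 5: f(k) = k*(4*k**4 - 3*k**3 + 4*k**2 + k - 2)/20.
Then R = B(k−1)f/C = k*(4*k**4 - 3*k**3 + 4*k**2 + k - 2)/(2*(10*k**4 + 14*k**3 + 17*k**2 + 11*k + 2)), so s_k = R(k)·t_k = k*(4*k**4 - 3*k**3 + 4*k**2 + k - 2).
Check: Δs_k = 20*k**4 + 28*k**3 + 34*k**2 + 22*k + 4. ✓
Telescoping: Σ = s_(9) − s_(1) = 219492 − (4) = 219488.

Σ = 219488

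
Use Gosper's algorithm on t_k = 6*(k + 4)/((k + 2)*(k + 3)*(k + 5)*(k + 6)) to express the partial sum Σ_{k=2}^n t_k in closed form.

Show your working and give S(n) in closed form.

S(n) = 3*(n**2 + 9*n - 10)/(28*(n**2 + 9*n + 18))

Compute t_(k+1)/t_k: get (k + 2)*(k + 5)**2/((k + 4)**2*(k + 7)).
So A=k + 2 and B=k + 7, with C=k**2 + 8*k + 16.
f must satisfy (k + 2)·f(k+1) − (k + 6)·f(k) = k**2 + 8*k + 16.
deg f ≤ 4 (via 1,1,2).
Solving with deg f ≤ 4: f(k) = k*(k + 3)*(k + 4)*(k + 7)/20.
Certificate R = B(k−1)f/C = k*(k + 3)*(k + 6)*(k + 7)/(20*(k + 4)) gives s_k = 3*k*(k + 7)/(10*(k**2 + 7*k + 10)).
s_(k+1) − s_k = 6*(k + 4)/(k**4 + 16*k**3 + 91*k**2 + 216*k + 180) = t_k.
Telescope: S(n) = s_(n+1) − s_(2) = 3*(n**2 + 9*n + 8)/(10*(n**2 + 9*n + 18)) − (27/140) = 3*(n**2 + 9*n - 10)/(28*(n**2 + 9*n + 18)).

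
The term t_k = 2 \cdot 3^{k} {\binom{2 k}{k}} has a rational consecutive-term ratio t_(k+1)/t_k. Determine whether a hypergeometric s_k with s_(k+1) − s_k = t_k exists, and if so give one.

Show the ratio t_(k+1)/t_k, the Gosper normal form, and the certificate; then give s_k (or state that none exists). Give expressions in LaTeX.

none — t_k is not Gosper-summable

t_(k+1)/t_k = 6*(2*k + 1)/(k + 1).
So A=12*k + 6 and B=k + 1, with C=1.
Key eq: (12*k + 6)·f(k+1) = (k)·f(k) + (1).
From deg A=1, deg B=1, deg C=0: d=-1.
Negative degree bound (-1): no f exists, t_k not Gosper-summable.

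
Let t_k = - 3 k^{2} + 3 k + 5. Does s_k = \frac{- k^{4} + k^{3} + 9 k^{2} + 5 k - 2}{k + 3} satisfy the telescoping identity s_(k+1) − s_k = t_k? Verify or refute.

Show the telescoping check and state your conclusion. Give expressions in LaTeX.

s_(k+1) = (-k**4 - 3*k**3 + 6*k**2 + 22*k + 12)/(k + 4)
s_(k+1) − s_k = (-3*k**4 - 16*k**3 - k**2 + 60*k + 44)/(k**2 + 7*k + 12)
(s_(k+1) − s_k) − t_k = (2*k**3 + 9*k**2 - 11*k - 16)/(k**2 + 7*k + 12)

Invalid: residual \frac{2 k^{3} + 9 k^{2} - 11 k - 16}{k^{2} + 7 k + 12} ≠ 0.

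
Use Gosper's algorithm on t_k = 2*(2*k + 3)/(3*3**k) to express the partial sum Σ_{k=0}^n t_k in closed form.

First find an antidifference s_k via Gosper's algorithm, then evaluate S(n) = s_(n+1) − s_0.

Step 1: r(k) = (2*k + 5)/(3*(2*k + 3)).
Gosper form: A/B · C(k+1)/C(k) with A=1/3, B=1, C=k + 3/2.
Set up (1/3)·f(k+1) − (1)·f(k) − (k + 3/2) = 0.
From deg A=0, deg B=0, deg C=1: d=1.
A polynomial solution: f(k) = -3*(k + 2)/2.
R(k) = B(k−1)·f(k)/C(k) = -3*(k + 2)/(2*k + 3); s_k = R·t_k = 2*(-k - 2)/3**k.
Check: Δs_k = 2*(2*k + 3)/(3*3**k). ✓
Telescope: S(n) = s_(n+1) − s_(0) = 2*3**(-n - 1)*(-n - 3) − (-4) = 2*(6*3**n - n - 3)/(3*3**n).

S(n) = 2*(6*3**n - n - 3)/(3*3**n)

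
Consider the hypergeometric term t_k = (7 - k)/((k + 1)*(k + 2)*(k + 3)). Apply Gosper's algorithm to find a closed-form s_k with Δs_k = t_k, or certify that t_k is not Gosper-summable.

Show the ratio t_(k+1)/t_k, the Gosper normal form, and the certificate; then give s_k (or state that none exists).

s_k = k*(3*k + 11)/(2*(k + 1)*(k + 2))

Compute t_(k+1)/t_k: get (k - 6)*(k + 1)/((k - 7)*(k + 4)).
Take A(k)=k + 1, B(k)=k + 4, C(k)=k - 7.
Need (k + 1)·f(k+1) − (k + 3)·f(k) = k - 7.
d = 2 from the (1,1,1) case.
Solving with deg f ≤ 2: f(k) = -k*(3*k + 11)/2.
Certificate R = B(k−1)f/C = -k*(k + 3)*(3*k + 11)/(2*(k - 7)) gives s_k = k*(3*k + 11)/(2*(k + 1)*(k + 2)).
Check: Δs_k = (7 - k)/(k**3 + 6*k**2 + 11*k + 6). ✓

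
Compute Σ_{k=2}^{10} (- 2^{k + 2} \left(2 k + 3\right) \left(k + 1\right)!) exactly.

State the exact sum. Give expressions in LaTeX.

The ratio is 2*(k + 2)*(2*k + 5)/(2*k + 3).
Normal form (A,B,C) = (2*k + 4, 1, k + 3/2).
Set up (2*k + 4)·f(k+1) − (1)·f(k) − (k + 3/2) = 0.
From deg A=1, deg B=0, deg C=1: d=0.
Solve for f: f(k) = 1/2 (degree 0 ≤ 0).
So s_k = (B(k−1)f/C)·t_k = (1/(2*k + 3))·t_k = -2**(k + 2)*factorial(k + 1).
Check: Δs_k = -2**(k + 2)*(2*k + 3)*factorial(k + 1). ✓
Evaluate s at k=11 and k=2: -3923981107200 and -96; difference -3923981107104.

Σ = -3923981107104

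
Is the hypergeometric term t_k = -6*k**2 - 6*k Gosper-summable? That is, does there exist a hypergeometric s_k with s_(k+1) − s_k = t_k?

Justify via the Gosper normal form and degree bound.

t_(k+1)/t_k = (k + 2)/k.
Gosper form: A/B · C(k+1)/C(k) with A=1, B=1, C=k**2 + k.
Need (1)·f(k+1) − (1)·f(k) = k**2 + k.
d = 3 from the (0,0,2) case.
Solve for f: f(k) = k*(k - 1)*(k + 1)/3 (degree 3 ≤ 3).
R(k) = B(k−1)·f(k)/C(k) = (k - 1)/3; s_k = R·t_k = 2*k*(1 - k**2).
Check: Δs_k = 6*k*(-k - 1). ✓

Yes. s_k = 2*k*(1 - k**2).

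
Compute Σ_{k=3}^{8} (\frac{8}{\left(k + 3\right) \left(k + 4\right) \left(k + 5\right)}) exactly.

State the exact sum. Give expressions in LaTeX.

The ratio is (k + 3)/(k + 6).
Gosper form: A/B · C(k+1)/C(k) with A=k + 3, B=k + 6, C=1.
Solve (k + 3)·f(k+1) − (k + 5)·f(k) = 1.
Degrees (1,1,0) ⇒ d ≤ 2.
Coefficient equations give f(k) = k*(k + 7)/24.
Certificate R = B(k−1)f/C = k*(k + 5)*(k + 7)/24 gives s_k = k*(k + 7)/(3*(k + 3)*(k + 4)).
Verify: 8/(k**3 + 12*k**2 + 47*k + 60) matches t_k.
Σ_(k=3)^(8) t_k = s_(9) − s_(3) = 4/13 − (5/21) = 19/273.

Σ = 19/273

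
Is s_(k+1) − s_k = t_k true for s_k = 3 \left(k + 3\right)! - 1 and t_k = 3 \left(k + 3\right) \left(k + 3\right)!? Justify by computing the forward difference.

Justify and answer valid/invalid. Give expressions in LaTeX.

valid (s_(k+1) − s_k reduces to t_k)

s_(k+1) = 3*factorial(k + 4) - 1
s_(k+1) − s_k = 3*(k + 3)*factorial(k + 3)
(s_(k+1) − s_k) − t_k = 0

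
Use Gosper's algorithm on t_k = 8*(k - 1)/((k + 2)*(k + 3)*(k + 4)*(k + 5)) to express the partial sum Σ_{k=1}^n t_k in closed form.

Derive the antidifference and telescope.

The ratio is k*(k + 2)/((k - 1)*(k + 6)).
Factor: A=k + 2; B=k + 6; C=k - 1.
f must satisfy (k + 2)·f(k+1) − (k + 5)·f(k) = k - 1.
d = 3 from the (1,1,1) case.
Solving with deg f ≤ 3: f(k) = -k/2.
Certificate R = B(k−1)f/C = -k*(k + 5)/(2*(k - 1)) gives s_k = -4*k/((k + 2)*(k + 3)*(k + 4)).
s_(k+1) − s_k = 8*(k - 1)/(k**4 + 14*k**3 + 71*k**2 + 154*k + 120) = t_k.
s_(n+1) = 4*(-n - 1)/(n**3 + 12*n**2 + 47*n + 60) and s_(1) = -1/15, so S(n) = n*(n**2 + 12*n - 13)/(15*(n**3 + 12*n**2 + 47*n + 60)).

S(n) = n*(n**2 + 12*n - 13)/(15*(n**3 + 12*n**2 + 47*n + 60))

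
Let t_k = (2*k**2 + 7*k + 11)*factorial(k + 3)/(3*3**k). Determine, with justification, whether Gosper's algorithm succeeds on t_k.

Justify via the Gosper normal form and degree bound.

t_(k+1)/t_k = (k + 4)*(7*k + 2*(k + 1)**2 + 18)/(3*(2*k**2 + 7*k + 11)).
Gosper form: A/B · C(k+1)/C(k) with A=k/3 + 4/3, B=1, C=k**2 + 7*k/2 + 11/2.
Set up (k/3 + 4/3)·f(k+1) − (1)·f(k) − (k**2 + 7*k/2 + 11/2) = 0.
d = 1 from the (1,0,2) case.
Match coefficients ⇒ f(k) = 3*(2*k + 3)/2.
So s_k = (B(k−1)f/C)·t_k = (3*(2*k + 3)/(2*k**2 + 7*k + 11))·t_k = (2*k + 3)*factorial(k + 3)/3**k.
s_(k+1) − s_k = (2*k**2 + 7*k + 11)*factorial(k + 3)/(3*3**k) = t_k.

Yes. s_k = (2*k + 3)*factorial(k + 3)/3**k.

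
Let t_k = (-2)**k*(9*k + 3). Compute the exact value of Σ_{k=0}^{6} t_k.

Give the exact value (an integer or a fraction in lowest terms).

Σ = 2559

Ratio r(k) = 2*(-3*k - 4)/(3*k + 1).
A = -2, B = 1, C = k + 1/3.
f must satisfy (-2)·f(k+1) − (1)·f(k) = k + 1/3.
deg f ≤ 1 (via 0,0,1).
A polynomial solution: f(k) = -(3*k - 1)/9.
Get s_k = R·t_k = (-2)**k*(1 - 3*k) with R(k) = B(k−1)f(k)/C(k) = -(3*k - 1)/(3*(3*k + 1)).
Check: Δs_k = (-2)**k*(9*k + 3). ✓
Telescoping: Σ = s_(7) − s_(0) = 2560 − (1) = 2559.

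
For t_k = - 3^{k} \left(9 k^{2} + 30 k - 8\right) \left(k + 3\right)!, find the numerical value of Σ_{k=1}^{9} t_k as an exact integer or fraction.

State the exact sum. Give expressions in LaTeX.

The ratio is 3*(9*k**3 + 84*k**2 + 223*k + 124)/(9*k**2 + 30*k - 8).
Take A(k)=3*k + 12, B(k)=1, C(k)=k**2 + 10*k/3 - 8/9.
Set up (3*k + 12)·f(k+1) − (1)·f(k) − (k**2 + 10*k/3 - 8/9) = 0.
Bound: deg f ≤ 1.
Solving with deg f ≤ 1: f(k) = (3*k - 4)/9.
Get s_k = R·t_k = -3**k*(3*k - 4)*factorial(k + 3) with R(k) = B(k−1)f(k)/C(k) = (3*k - 4)/(9*k**2 + 30*k - 8).
Verify: -3**k*(9*k**2 + 30*k - 8)*factorial(k + 3) matches t_k.
Sum = s_(10) − s_(1); s_(10) = -9560183131699200, s_(1) = 72 ⇒ -9560183131699272.

Σ = -9560183131699272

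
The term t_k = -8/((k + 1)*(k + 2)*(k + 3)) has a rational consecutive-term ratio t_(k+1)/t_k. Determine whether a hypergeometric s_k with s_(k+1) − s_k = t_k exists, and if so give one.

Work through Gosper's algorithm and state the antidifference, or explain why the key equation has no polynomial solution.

s_k = 2*k*(-k - 3)/((k + 1)*(k + 2))

Compute t_(k+1)/t_k: get (k + 1)/(k + 4).
Normal form (A,B,C) = (k + 1, k + 4, 1).
Set up (k + 1)·f(k+1) − (k + 3)·f(k) − (1) = 0.
Bound: deg f ≤ 2.
Solving with deg f ≤ 2: f(k) = k*(k + 3)/4.
Get s_k = R·t_k = 2*k*(-k - 3)/((k + 1)*(k + 2)) with R(k) = B(k−1)f(k)/C(k) = k*(k + 3)**2/4.
s_(k+1) − s_k = -8/(k**3 + 6*k**2 + 11*k + 6) = t_k.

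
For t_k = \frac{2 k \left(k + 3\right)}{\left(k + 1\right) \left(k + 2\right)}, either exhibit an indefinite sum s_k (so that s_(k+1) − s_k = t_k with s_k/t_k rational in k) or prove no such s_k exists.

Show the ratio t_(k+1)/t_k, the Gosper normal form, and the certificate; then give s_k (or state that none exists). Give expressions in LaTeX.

s_k = \frac{2 k \left(k - 1\right)}{k + 1}

t_(k+1)/t_k = (k + 1)**2*(k + 4)/(k*(k + 3)**2).
Normal form (A,B,C) = (k + 1, k + 3, k**2 + 3*k).
Set up (k + 1)·f(k+1) − (k + 2)·f(k) − (k**2 + 3*k) = 0.
d = 2 from the (1,1,2) case.
Solve for f: f(k) = k*(k - 1) (degree 2 ≤ 2).
Certificate R = B(k−1)f/C = (k - 1)*(k + 2)/(k + 3) gives s_k = 2*k*(k - 1)/(k + 1).
Δs = 2*k*(k + 3)/(k**2 + 3*k + 2), as required.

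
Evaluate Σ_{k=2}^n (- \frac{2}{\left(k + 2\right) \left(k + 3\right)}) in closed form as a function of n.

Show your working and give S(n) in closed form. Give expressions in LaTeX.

S(n) = \frac{1 - n}{2 \left(n + 3\right)}

Step 1: r(k) = (k + 2)/(k + 4).
Factor: A=k + 2; B=k + 4; C=1.
f must satisfy (k + 2)·f(k+1) − (k + 3)·f(k) = 1.
From deg A=1, deg B=1, deg C=0: d=1.
Solve for f: f(k) = k/2 (degree 1 ≤ 1).
Then R = B(k−1)f/C = k*(k + 3)/2, so s_k = R(k)·t_k = -k/(k + 2).
Verify: -2/(k**2 + 5*k + 6) matches t_k.
Telescope: S(n) = s_(n+1) − s_(2) = (-n - 1)/(n + 3) − (-1/2) = (1 - n)/(2*(n + 3)).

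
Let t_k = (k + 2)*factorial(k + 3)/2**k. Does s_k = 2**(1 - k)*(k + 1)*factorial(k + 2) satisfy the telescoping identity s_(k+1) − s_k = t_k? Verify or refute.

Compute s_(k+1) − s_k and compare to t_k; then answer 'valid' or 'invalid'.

Invalid: residual -2**(1 - k)*(k + 1)*factorial(k + 2) ≠ 0.

s_(k+1) = (k + 2)*factorial(k + 3)/2**k
s_(k+1) − s_k = (k**2 + 3*k + 4)*factorial(k + 2)/2**k
(s_(k+1) − s_k) − t_k = -2**(1 - k)*(k + 1)*factorial(k + 2)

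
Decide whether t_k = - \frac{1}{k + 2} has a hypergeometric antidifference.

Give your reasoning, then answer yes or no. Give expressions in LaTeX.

No — key equation has no polynomial f.

t_(k+1)/t_k = (k + 2)/(k + 3).
Factor: A=k + 2; B=k + 3; C=1.
Need (k + 2)·f(k+1) − (k + 2)·f(k) = 1.
Bound: deg f ≤ 0.
Put f(k) = c0: A·f(k+1) − B(k−1)·f(k) − C = -1; need -1 = 0 — inconsistent ⇒ no f, not summable.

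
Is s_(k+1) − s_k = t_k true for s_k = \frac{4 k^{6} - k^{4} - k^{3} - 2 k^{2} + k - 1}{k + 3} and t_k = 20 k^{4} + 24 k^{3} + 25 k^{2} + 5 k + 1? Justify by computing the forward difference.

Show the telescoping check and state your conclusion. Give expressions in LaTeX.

Invalid: residual \frac{4 \left(- 8 k^{5} - 44 k^{4} - 47 k^{3} - 42 k^{2} - 7 k - 2\right)}{k^{2} + 7 k + 12} ≠ 0.

s_(k+1) = (k + 4*(k + 1)**6 - (k + 1)**4 - (k + 1)**3 - 2*(k + 1)**2)/(k + 4)
s_(k+1) − s_k = (20*k**6 + 132*k**5 + 257*k**4 + 280*k**3 + 168*k**2 + 39*k + 4)/(k**2 + 7*k + 12)
(s_(k+1) − s_k) − t_k = 4*(-8*k**5 - 44*k**4 - 47*k**3 - 42*k**2 - 7*k - 2)/(k**2 + 7*k + 12)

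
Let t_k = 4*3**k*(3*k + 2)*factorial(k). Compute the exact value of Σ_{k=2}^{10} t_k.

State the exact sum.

Σ = 28284565478328

t_(k+1)/t_k = 3*(k + 1)*(3*k + 5)/(3*k + 2).
So A=3*k + 3 and B=1, with C=k + 2/3.
Solve (3*k + 3)·f(k+1) − (1)·f(k) = k + 2/3.
deg f ≤ 0 (via 1,0,1).
Match coefficients ⇒ f(k) = 1/3.
R(k) = B(k−1)·f(k)/C(k) = 1/(3*k + 2); s_k = R·t_k = 4*3**k*factorial(k).
Verify: 4*3**k*(3*k + 2)*factorial(k) matches t_k.
Σ_(k=2)^(10) t_k = s_(11) − s_(2) = 28284565478400 − (72) = 28284565478328.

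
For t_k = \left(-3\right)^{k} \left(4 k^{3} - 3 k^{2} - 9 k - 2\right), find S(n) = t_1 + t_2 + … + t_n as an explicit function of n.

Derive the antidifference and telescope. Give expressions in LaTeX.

S(n) = 3 \left(-3\right)^{n} n^{3} - 9 \left(-3\right)^{n} n - 3 \left(-3\right)^{n} + 3

The ratio is 3*(-4*k**3 - 9*k**2 + 3*k + 10)/(4*k**3 - 3*k**2 - 9*k - 2).
A = -3, B = 1, C = k**3 - 3*k**2/4 - 9*k/4 - 1/2.
Set up (-3)·f(k+1) − (1)·f(k) − (k**3 - 3*k**2/4 - 9*k/4 - 1/2) = 0.
Bound: deg f ≤ 3.
Solving with deg f ≤ 3: f(k) = -(k**3 - 3*k**2 + 1)/4.
Certificate R = B(k−1)f/C = -(k**3 - 3*k**2 + 1)/((k - 2)*(k + 1)*(4*k + 1)) gives s_k = (-3)**k*(-k**3 + 3*k**2 - 1).
Δs = (-3)**k*(4*k**3 - 3*k**2 - 9*k - 2), as required.
Σ_(k=1)^n t_k = s_(n+1) − s_(1) = ((-3)**(n + 1)*(-n**3 + 3*n + 1)) − (-3), i.e. 3*(-3)**n*n**3 - 9*(-3)**n*n - 3*(-3)**n + 3.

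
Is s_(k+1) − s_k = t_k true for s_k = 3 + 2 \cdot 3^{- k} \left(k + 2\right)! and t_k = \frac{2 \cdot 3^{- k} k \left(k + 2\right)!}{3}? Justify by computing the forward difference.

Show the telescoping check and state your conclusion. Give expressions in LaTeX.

Valid — Δs_k = t_k.

s_(k+1) = 2*3**(-k - 1)*factorial(k + 3) + 3
s_(k+1) − s_k = 2*k*factorial(k + 2)/(3*3**k)
(s_(k+1) − s_k) − t_k = 0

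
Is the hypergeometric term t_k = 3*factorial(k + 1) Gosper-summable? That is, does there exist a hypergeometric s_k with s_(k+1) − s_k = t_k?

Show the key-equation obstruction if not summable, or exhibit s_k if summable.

Ratio r(k) = k + 2.
Gosper form: A/B · C(k+1)/C(k) with A=k + 2, B=1, C=1.
f must satisfy (k + 2)·f(k+1) − (1)·f(k) = 1.
Degrees (1,0,0) ⇒ d ≤ -1.
deg f ≤ -1 is impossible — no certificate.

No; the degree bound rules out any f.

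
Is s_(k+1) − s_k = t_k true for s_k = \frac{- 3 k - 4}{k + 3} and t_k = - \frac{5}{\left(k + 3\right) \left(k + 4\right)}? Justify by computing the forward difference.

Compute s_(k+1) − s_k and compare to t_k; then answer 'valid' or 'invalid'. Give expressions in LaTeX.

Valid: the claim telescopes to t_k.

s_(k+1) = (-3*k - 7)/(k + 4)
s_(k+1) − s_k = -5/(k**2 + 7*k + 12)
(s_(k+1) − s_k) − t_k = 0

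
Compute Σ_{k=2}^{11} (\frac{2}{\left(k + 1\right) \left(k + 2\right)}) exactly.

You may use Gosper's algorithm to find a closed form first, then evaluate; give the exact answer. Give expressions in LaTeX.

Σ = 20/39

Ratio r(k) = (k + 1)/(k + 3).
Take A(k)=k + 1, B(k)=k + 3, C(k)=1.
Set up (k + 1)·f(k+1) − (k + 2)·f(k) − (1) = 0.
Bound: deg f ≤ 1.
Solve for f: f(k) = k (degree 1 ≤ 1).
R(k) = B(k−1)·f(k)/C(k) = k*(k + 2); s_k = R·t_k = 2*k/(k + 1).
s_(k+1) − s_k = 2/(k**2 + 3*k + 2) = t_k.
Sum = s_(12) − s_(2); s_(12) = 24/13, s_(2) = 4/3 ⇒ 20/39.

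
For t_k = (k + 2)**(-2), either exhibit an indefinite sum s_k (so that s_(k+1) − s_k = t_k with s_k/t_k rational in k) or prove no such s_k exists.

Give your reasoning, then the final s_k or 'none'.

r(k) = (k + 2)**2/(k + 3)**2 after simplifying.
Factor: A=k**2 + 4*k + 4; B=k**2 + 6*k + 9; C=1.
f must satisfy (k**2 + 4*k + 4)·f(k+1) − (k**2 + 4*k + 4)·f(k) = 1.
deg f ≤ 0 (via 2,2,0).
Put f(k) = c0: A·f(k+1) − B(k−1)·f(k) − C = -1; need -1 = 0 — inconsistent ⇒ no f, not summable.

none — t_k is not Gosper-summable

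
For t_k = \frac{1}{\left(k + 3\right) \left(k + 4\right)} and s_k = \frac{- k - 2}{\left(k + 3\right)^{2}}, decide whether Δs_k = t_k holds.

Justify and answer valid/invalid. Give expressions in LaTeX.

s_(k+1) = (-k - 3)/(k + 4)**2
s_(k+1) − s_k = ((k + 2)*(k + 4)**2 - (k + 3)**3)/((k + 3)**2*(k + 4)**2)
(s_(k+1) − s_k) − t_k = (-2*k - 7)/(k**4 + 14*k**3 + 73*k**2 + 168*k + 144)

Invalid: residual \frac{- 2 k - 7}{k^{4} + 14 k^{3} + 73 k^{2} + 168 k + 144} ≠ 0.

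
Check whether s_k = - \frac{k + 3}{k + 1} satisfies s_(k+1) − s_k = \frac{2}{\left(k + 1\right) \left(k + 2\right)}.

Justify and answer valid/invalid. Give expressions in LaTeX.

s_(k+1) = (-k - 4)/(k + 2)
s_(k+1) − s_k = 2/(k**2 + 3*k + 2)
(s_(k+1) − s_k) − t_k = 0

valid; difference matches t_k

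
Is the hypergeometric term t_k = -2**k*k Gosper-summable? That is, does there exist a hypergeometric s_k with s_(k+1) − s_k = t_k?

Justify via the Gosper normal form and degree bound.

Step 1: r(k) = 2 + 2/k.
A = 2, B = 1, C = k.
Need (2)·f(k+1) − (1)·f(k) = k.
Degrees (0,0,1) ⇒ d ≤ 1.
Solve for f: f(k) = k - 2 (degree 1 ≤ 1).
Then R = B(k−1)f/C = (k - 2)/k, so s_k = R(k)·t_k = 2**k*(2 - k).
Check: Δs_k = -2**k*k. ✓

Yes. s_k = 2**k*(2 - k).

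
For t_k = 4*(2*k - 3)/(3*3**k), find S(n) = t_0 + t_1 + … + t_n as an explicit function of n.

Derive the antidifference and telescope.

Compute t_(k+1)/t_k: get (2*k - 1)/(3*(2*k - 3)).
Normal form (A,B,C) = (1/3, 1, k - 3/2).
Set up (1/3)·f(k+1) − (1)·f(k) − (k - 3/2) = 0.
deg f ≤ 1 (via 0,0,1).
Solve for f: f(k) = -3*(k - 1)/2 (degree 1 ≤ 1).
Then R = B(k−1)f/C = -3*(k - 1)/(2*k - 3), so s_k = R(k)·t_k = 4*(1 - k)/3**k.
s_(k+1) − s_k = 4*(2*k - 3)/(3*3**k) = t_k.
Evaluate: s_(n+1) = -4*3**(-n - 1)*n; subtract s_(0) = 4 ⇒ S(n) = -4 - 4*n/(3*3**n).

S(n) = -4 - 4*n/(3*3**n)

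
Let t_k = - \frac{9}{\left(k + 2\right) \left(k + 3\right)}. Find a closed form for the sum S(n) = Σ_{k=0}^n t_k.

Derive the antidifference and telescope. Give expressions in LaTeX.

r(k) = (k + 2)/(k + 4) after simplifying.
Factor: A=k + 2; B=k + 4; C=1.
f must satisfy (k + 2)·f(k+1) − (k + 3)·f(k) = 1.
Bound: deg f ≤ 1.
Solve for f: f(k) = k/2 (degree 1 ≤ 1).
R(k) = B(k−1)·f(k)/C(k) = k*(k + 3)/2; s_k = R·t_k = -9*k/(2*k + 4).
s_(k+1) − s_k = -9/(k**2 + 5*k + 6) = t_k.
s_(n+1) = 9*(-n - 1)/(2*(n + 3)) and s_(0) = 0, so S(n) = 9*(-n - 1)/(2*(n + 3)).

S(n) = \frac{9 \left(- n - 1\right)}{2 \left(n + 3\right)}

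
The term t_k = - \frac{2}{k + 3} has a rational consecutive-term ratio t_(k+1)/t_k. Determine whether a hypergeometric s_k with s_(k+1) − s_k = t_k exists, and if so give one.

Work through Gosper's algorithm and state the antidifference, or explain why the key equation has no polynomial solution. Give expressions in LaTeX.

no hypergeometric antidifference exists

The ratio is (k + 3)/(k + 4).
Gosper form: A/B · C(k+1)/C(k) with A=k + 3, B=k + 4, C=1.
Need (k + 3)·f(k+1) − (k + 3)·f(k) = 1.
Degrees (1,1,0) ⇒ d ≤ 0.
Generic f = c0 gives residual -1; -1 = 0 cannot hold, so t_k is not Gosper-summable.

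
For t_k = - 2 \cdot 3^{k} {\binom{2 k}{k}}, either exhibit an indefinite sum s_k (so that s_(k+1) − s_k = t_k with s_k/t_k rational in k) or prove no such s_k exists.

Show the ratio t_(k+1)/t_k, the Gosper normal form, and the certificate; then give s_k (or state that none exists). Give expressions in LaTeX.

The ratio is 6*(2*k + 1)/(k + 1).
So A=12*k + 6 and B=k + 1, with C=1.
Solve (12*k + 6)·f(k+1) − (k)·f(k) = 1.
Bound: deg f ≤ -1.
deg f ≤ -1 is impossible — no certificate.

no hypergeometric antidifference exists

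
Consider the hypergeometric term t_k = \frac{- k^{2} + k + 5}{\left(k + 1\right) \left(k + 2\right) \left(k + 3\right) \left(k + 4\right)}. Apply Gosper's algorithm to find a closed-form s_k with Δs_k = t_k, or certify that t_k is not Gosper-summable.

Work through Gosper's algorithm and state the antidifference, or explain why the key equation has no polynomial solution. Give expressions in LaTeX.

s_k = \frac{k \left(k^{2} + 12 k + 17\right)}{6 \left(k + 1\right) \left(k + 2\right) \left(k + 3\right)}

Step 1: r(k) = (k + 1)*(k - (k + 1)**2 + 6)/((k + 5)*(-k**2 + k + 5)).
Factor: A=k + 1; B=k + 5; C=k**2 - k - 5.
Need (k + 1)·f(k+1) − (k + 4)·f(k) = k**2 - k - 5.
deg f ≤ 3 (via 1,1,2).
Coefficient equations give f(k) = -k*(k**2 + 12*k + 17)/6.
Then R = B(k−1)f/C = -k*(k + 4)*(k**2 + 12*k + 17)/(6*(k**2 - k - 5)), so s_k = R(k)·t_k = k*(k**2 + 12*k + 17)/(6*(k + 1)*(k + 2)*(k + 3)).
Verify: (-k**2 + k + 5)/(k**4 + 10*k**3 + 35*k**2 + 50*k + 24) matches t_k.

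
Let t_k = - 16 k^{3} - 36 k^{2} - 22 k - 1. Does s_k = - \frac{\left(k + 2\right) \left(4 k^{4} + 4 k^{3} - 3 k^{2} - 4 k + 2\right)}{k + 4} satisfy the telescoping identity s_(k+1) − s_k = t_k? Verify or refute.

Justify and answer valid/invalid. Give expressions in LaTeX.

Invalid: residual \frac{2 \left(12 k^{4} + 96 k^{3} + 169 k^{2} + 93 k + 2\right)}{k^{2} + 9 k + 20} ≠ 0.

s_(k+1) = (-4*k**5 - 32*k**4 - 93*k**3 - 117*k**2 - 57*k - 9)/(k + 5)
s_(k+1) − s_k = (-16*k**5 - 156*k**4 - 474*k**3 - 581*k**2 - 263*k - 16)/(k**2 + 9*k + 20)
(s_(k+1) − s_k) − t_k = 2*(12*k**4 + 96*k**3 + 169*k**2 + 93*k + 2)/(k**2 + 9*k + 20)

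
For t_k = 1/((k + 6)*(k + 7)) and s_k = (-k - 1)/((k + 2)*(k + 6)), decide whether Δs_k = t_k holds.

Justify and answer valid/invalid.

s_(k+1) = (-k - 2)/((k + 3)*(k + 7))
s_(k+1) − s_k = (k**2 + 3*k - 3)/(k**4 + 18*k**3 + 113*k**2 + 288*k + 252)
(s_(k+1) − s_k) − t_k = (-2*k - 9)/(k**4 + 18*k**3 + 113*k**2 + 288*k + 252)

Invalid: residual (-2*k - 9)/(k**4 + 18*k**3 + 113*k**2 + 288*k + 252) ≠ 0.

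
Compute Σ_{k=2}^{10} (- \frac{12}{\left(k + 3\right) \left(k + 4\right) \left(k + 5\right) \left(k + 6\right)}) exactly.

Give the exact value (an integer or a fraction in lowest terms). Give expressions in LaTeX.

t_(k+1)/t_k = (k + 3)/(k + 7).
So A=k + 3 and B=k + 7, with C=1.
Key eq: (k + 3)·f(k+1) = (k + 6)·f(k) + (1).
d = 3 from the (1,1,0) case.
Solve for f: f(k) = k*(k**2 + 12*k + 47)/180 (degree 3 ≤ 3).
R(k) = B(k−1)·f(k)/C(k) = k*(k + 6)*(k**2 + 12*k + 47)/180; s_k = R·t_k = k*(-k**2 - 12*k - 47)/(15*(k + 3)*(k + 4)*(k + 5)).
s_(k+1) − s_k = -12/(k**4 + 18*k**3 + 119*k**2 + 342*k + 360) = t_k.
Evaluate s at k=11 and k=2: -11/168 and -1/21; difference -1/56.

Σ = -1/56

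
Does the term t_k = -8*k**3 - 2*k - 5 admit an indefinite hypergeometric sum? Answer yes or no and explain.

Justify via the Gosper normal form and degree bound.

Step 1: r(k) = (2*k + 8*(k + 1)**3 + 7)/(8*k**3 + 2*k + 5).
Normal form (A,B,C) = (1, 1, k**3 + k/4 + 5/8).
f must satisfy (1)·f(k+1) − (1)·f(k) = k**3 + k/4 + 5/8.
d = 4 from the (0,0,3) case.
Match coefficients ⇒ f(k) = k*(2*k**3 - 4*k**2 + 3*k + 4)/8.
Get s_k = R·t_k = k*(-2*k**3 + 4*k**2 - 3*k - 4) with R(k) = B(k−1)f(k)/C(k) = k*(2*k**3 - 4*k**2 + 3*k + 4)/(8*k**3 + 2*k + 5).
Check: Δs_k = -8*k**3 - 2*k - 5. ✓

Yes. s_k = k*(-2*k**3 + 4*k**2 - 3*k - 4).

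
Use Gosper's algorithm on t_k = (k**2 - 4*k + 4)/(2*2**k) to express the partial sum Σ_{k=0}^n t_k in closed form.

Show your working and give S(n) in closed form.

S(n) = (6*2**n - n**2 - 2)/(2*2**n)

Step 1: r(k) = (-4*k + (k + 1)**2)/(2*(k**2 - 4*k + 4)).
Take A(k)=1/2, B(k)=1, C(k)=k**2 - 4*k + 4.
Key eq: (1/2)·f(k+1) = (1)·f(k) + (k**2 - 4*k + 4).
d = 2 from the (0,0,2) case.
Solving with deg f ≤ 2: f(k) = -2*(k**2 - 2*k + 3).
R(k) = B(k−1)·f(k)/C(k) = -2*(k**2 - 2*k + 3)/(k - 2)**2; s_k = R·t_k = (-k**2 + 2*k - 3)/2**k.
Δs = (k**2 - 4*k + 4)/(2*2**k), as required.
s_(n+1) = 2**(-n - 1)*(-n**2 - 2) and s_(0) = -3, so S(n) = (6*2**n - n**2 - 2)/(2*2**n).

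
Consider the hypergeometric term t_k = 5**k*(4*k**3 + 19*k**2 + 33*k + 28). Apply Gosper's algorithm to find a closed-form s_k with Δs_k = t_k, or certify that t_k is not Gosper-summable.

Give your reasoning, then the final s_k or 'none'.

s_k = 5**k*(k**3 + k**2 + 2*k + 2)

Ratio r(k) = 5*(4*k**3 + 31*k**2 + 83*k + 84)/(4*k**3 + 19*k**2 + 33*k + 28).
A = 5, B = 1, C = k**3 + 19*k**2/4 + 33*k/4 + 7.
Solve (5)·f(k+1) − (1)·f(k) = k**3 + 19*k**2/4 + 33*k/4 + 7.
d = 3 from the (0,0,3) case.
Coefficient equations give f(k) = (k + 1)*(k**2 + 2)/4.
So s_k = (B(k−1)f/C)·t_k = ((k + 1)*(k**2 + 2)/(4*k**3 + 19*k**2 + 33*k + 28))·t_k = 5**k*(k**3 + k**2 + 2*k + 2).
Verify: 5**k*(4*k**3 + 19*k**2 + 33*k + 28) matches t_k.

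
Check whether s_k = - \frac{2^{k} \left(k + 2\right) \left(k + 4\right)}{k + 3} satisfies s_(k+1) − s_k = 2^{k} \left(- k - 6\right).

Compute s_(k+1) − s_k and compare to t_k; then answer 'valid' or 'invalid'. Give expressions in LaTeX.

s_(k+1) = -2**(k + 1)*(k + 3)*(k + 5)/(k + 4)
s_(k+1) − s_k = 2**k*(-k**3 - 12*k**2 - 46*k - 58)/(k**2 + 7*k + 12)
(s_(k+1) − s_k) − t_k = 2**k*(k**2 + 8*k + 14)/(k**2 + 7*k + 12)

Invalid: residual \frac{2^{k} \left(k^{2} + 8 k + 14\right)}{k^{2} + 7 k + 12} ≠ 0.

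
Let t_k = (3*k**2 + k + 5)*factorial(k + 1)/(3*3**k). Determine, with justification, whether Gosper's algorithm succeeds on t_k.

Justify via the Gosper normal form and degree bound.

Yes. s_k = (3*k + 1)*factorial(k + 1)/3**k.

r(k) = (k + 2)*(k + 3*(k + 1)**2 + 6)/(3*(3*k**2 + k + 5)) after simplifying.
A = k/3 + 2/3, B = 1, C = k**2 + k/3 + 5/3.
f must satisfy (k/3 + 2/3)·f(k+1) − (1)·f(k) = k**2 + k/3 + 5/3.
Degrees (1,0,2) ⇒ d ≤ 1.
Match coefficients ⇒ f(k) = 3*k + 1.
R(k) = B(k−1)·f(k)/C(k) = 3*(3*k + 1)/(3*k**2 + k + 5); s_k = R·t_k = (3*k + 1)*factorial(k + 1)/3**k.
Check: Δs_k = (3*k**2 + k + 5)*factorial(k + 1)/(3*3**k). ✓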